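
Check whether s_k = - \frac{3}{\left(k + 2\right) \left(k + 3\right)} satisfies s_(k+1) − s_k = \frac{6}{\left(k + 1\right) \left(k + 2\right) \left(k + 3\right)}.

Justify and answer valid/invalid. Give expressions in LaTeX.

Invalid: residual - \frac{18}{k^{4} + 10 k^{3} + 35 k^{2} + 50 k + 24} ≠ 0.

s_(k+1) = -3/((k + 3)*(k + 4))
s_(k+1) − s_k = 6/(k**3 + 9*k**2 + 26*k + 24)
(s_(k+1) − s_k) − t_k = -18/(k**4 + 10*k**3 + 35*k**2 + 50*k + 24)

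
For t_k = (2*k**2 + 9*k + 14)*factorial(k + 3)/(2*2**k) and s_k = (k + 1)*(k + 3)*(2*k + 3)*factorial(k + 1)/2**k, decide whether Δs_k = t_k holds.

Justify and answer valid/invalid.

s_(k+1) = (k + 2)*(k + 4)*(2*k + 5)*factorial(k + 2)/(2*2**k)
s_(k+1) − s_k = (2*k**4 + 17*k**3 + 58*k**2 + 96*k + 62)*factorial(k + 1)/(2*2**k)
(s_(k+1) − s_k) − t_k = -(2*k**3 + 13*k**2 + 28*k + 22)*factorial(k + 1)/(2*2**k)

Invalid: residual -(2*k**3 + 13*k**2 + 28*k + 22)*factorial(k + 1)/(2*2**k) ≠ 0.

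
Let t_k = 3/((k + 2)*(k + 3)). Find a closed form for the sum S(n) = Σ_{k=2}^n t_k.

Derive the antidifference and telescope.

S(n) = 3*(n - 1)/(4*(n + 3))

Ratio r(k) = (k + 2)/(k + 4).
Take A(k)=k + 2, B(k)=k + 4, C(k)=1.
Solve (k + 2)·f(k+1) − (k + 3)·f(k) = 1.
deg f ≤ 1 (via 1,1,0).
Solve for f: f(k) = k/2 (degree 1 ≤ 1).
Then R = B(k−1)f/C = k*(k + 3)/2, so s_k = R(k)·t_k = 3*k/(2*(k + 2)).
Δs = 3/(k**2 + 5*k + 6), as required.
Σ_(k=2)^n t_k = s_(n+1) − s_(2) = (3*(n + 1)/(2*(n + 3))) − (3/4), i.e. 3*(n - 1)/(4*(n + 3)).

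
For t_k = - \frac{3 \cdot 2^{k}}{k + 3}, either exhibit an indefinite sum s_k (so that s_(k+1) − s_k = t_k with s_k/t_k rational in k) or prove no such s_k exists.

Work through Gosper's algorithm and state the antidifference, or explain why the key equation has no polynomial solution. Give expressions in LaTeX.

not Gosper-summable; s_k does not exist

The ratio is 2*(k + 3)/(k + 4).
A = 2*k + 6, B = k + 4, C = 1.
f must satisfy (2*k + 6)·f(k+1) − (k + 3)·f(k) = 1.
From deg A=1, deg B=1, deg C=0: d=-1.
deg f ≤ -1 is impossible — no certificate.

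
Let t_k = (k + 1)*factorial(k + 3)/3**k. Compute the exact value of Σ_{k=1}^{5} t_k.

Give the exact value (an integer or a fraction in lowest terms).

Ratio r(k) = (k + 2)*(k + 4)/(3*(k + 1)).
Factor: A=k/3 + 4/3; B=1; C=k + 1.
Solve (k/3 + 4/3)·f(k+1) − (1)·f(k) = k + 1.
From deg A=1, deg B=0, deg C=1: d=0.
Solve for f: f(k) = 3 (degree 0 ≤ 0).
Certificate R = B(k−1)f/C = 3/(k + 1) gives s_k = 3**(1 - k)*factorial(k + 3).
Check: Δs_k = (k + 1)*factorial(k + 3)/3**k. ✓
Telescoping: Σ = s_(6) − s_(1) = 4480/3 − (24) = 4408/3.

Σ = 4408/3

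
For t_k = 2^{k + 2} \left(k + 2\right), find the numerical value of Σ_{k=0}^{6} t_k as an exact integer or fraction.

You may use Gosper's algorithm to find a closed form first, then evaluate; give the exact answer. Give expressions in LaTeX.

Σ = 3584

The ratio is 2*(k + 3)/(k + 2).
A = 2, B = 1, C = k + 2.
Set up (2)·f(k+1) − (1)·f(k) − (k + 2) = 0.
From deg A=0, deg B=0, deg C=1: d=1.
Solving with deg f ≤ 1: f(k) = k.
Get s_k = R·t_k = 2**(k + 2)*k with R(k) = B(k−1)f(k)/C(k) = k/(k + 2).
Δs = 2**(k + 2)*(k + 2), as required.
Sum = s_(7) − s_(0); s_(7) = 3584, s_(0) = 0 ⇒ 3584.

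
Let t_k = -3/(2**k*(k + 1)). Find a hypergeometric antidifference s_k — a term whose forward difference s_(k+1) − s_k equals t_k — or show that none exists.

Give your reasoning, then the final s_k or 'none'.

Compute t_(k+1)/t_k: get (k + 1)/(2*(k + 2)).
Normal form (A,B,C) = (k/2 + 1/2, k + 2, 1).
Key eq: (k/2 + 1/2)·f(k+1) = (k + 1)·f(k) + (1).
Degrees (1,1,0) ⇒ d ≤ -1.
deg f ≤ -1 is impossible — no certificate.

none (Gosper's algorithm certifies no s_k)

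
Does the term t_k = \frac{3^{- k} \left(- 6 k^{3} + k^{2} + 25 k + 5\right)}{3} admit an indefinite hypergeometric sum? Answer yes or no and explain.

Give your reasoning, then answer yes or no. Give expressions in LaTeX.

Yes. s_k = 3^{- k} \left(3 k^{3} + 4 k^{2} - 4 k - 1\right).

Compute t_(k+1)/t_k: get (6*k**3 + 17*k**2 - 9*k - 25)/(3*(6*k**3 - k**2 - 25*k - 5)).
Gosper form: A/B · C(k+1)/C(k) with A=1/3, B=1, C=k**3 - k**2/6 - 25*k/6 - 5/6.
Set up (1/3)·f(k+1) − (1)·f(k) − (k**3 - k**2/6 - 25*k/6 - 5/6) = 0.
d = 3 from the (0,0,3) case.
Solving with deg f ≤ 3: f(k) = -(3*k**3 + 4*k**2 - 4*k - 1)/2.
Get s_k = R·t_k = (3*k**3 + 4*k**2 - 4*k - 1)/3**k with R(k) = B(k−1)f(k)/C(k) = -3*(3*k**3 + 4*k**2 - 4*k - 1)/(6*k**3 - k**2 - 25*k - 5).
Check: Δs_k = (-6*k**3 + k**2 + 25*k + 5)/(3*3**k). ✓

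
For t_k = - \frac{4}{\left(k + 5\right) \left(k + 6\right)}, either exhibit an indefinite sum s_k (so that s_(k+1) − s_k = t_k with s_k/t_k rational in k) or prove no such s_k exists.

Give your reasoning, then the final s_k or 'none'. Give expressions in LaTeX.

s_k = - \frac{4 k}{5 k + 25}

Ratio r(k) = (k + 5)/(k + 7).
Normal form (A,B,C) = (k + 5, k + 7, 1).
Solve (k + 5)·f(k+1) − (k + 6)·f(k) = 1.
Bound: deg f ≤ 1.
A polynomial solution: f(k) = k/5.
Then R = B(k−1)f/C = k*(k + 6)/5, so s_k = R(k)·t_k = -4*k/(5*k + 25).
s_(k+1) − s_k = -4/(k**2 + 11*k + 30) = t_k.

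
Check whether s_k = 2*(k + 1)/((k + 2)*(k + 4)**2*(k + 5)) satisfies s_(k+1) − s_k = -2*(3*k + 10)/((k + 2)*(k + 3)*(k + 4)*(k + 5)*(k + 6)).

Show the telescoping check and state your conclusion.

Invalid: residual 6*(4*k**2 + 31*k + 58)/(k**7 + 29*k**6 + 355*k**5 + 2375*k**4 + 9364*k**3 + 21716*k**2 + 27360*k + 14400) ≠ 0.

s_(k+1) = 2*(k + 2)/((k + 3)*(k + 5)**2*(k + 6))
s_(k+1) − s_k = 2*(-(k + 1)*(k + 3)*(k + 5)*(k + 6) + (k + 2)**2*(k + 4)**2)/((k + 2)*(k + 3)*(k + 4)**2*(k + 5)**2*(k + 6))
(s_(k+1) − s_k) − t_k = 6*(4*k**2 + 31*k + 58)/(k**7 + 29*k**6 + 355*k**5 + 2375*k**4 + 9364*k**3 + 21716*k**2 + 27360*k + 14400)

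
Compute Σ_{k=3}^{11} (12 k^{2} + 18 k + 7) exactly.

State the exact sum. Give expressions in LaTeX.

Σ = 7209

The ratio is (12*k**2 + 42*k + 37)/(12*k**2 + 18*k + 7).
A = 1, B = 1, C = k**2 + 3*k/2 + 7/12.
f must satisfy (1)·f(k+1) − (1)·f(k) = k**2 + 3*k/2 + 7/12.
Degrees (0,0,2) ⇒ d ≤ 3.
Match coefficients ⇒ f(k) = k**2*(4*k + 3)/12.
So s_k = (B(k−1)f/C)·t_k = (k**2*(4*k + 3)/(12*k**2 + 18*k + 7))·t_k = k**2*(4*k + 3).
Check: Δs_k = 12*k**2 + 18*k + 7. ✓
Telescoping: Σ = s_(12) − s_(3) = 7344 − (135) = 7209.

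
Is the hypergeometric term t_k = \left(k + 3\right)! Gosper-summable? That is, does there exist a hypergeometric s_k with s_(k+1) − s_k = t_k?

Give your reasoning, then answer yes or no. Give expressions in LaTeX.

No — key equation has no polynomial f.

r(k) = k + 4 after simplifying.
So A=k + 4 and B=1, with C=1.
f must satisfy (k + 4)·f(k+1) − (1)·f(k) = 1.
deg f ≤ -1 (via 1,0,0).
d = -1 < 0 ⇒ no nonzero polynomial f; not summable.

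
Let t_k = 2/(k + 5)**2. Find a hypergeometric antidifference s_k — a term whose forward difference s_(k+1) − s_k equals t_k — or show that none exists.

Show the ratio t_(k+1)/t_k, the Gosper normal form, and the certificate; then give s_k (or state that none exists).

Compute t_(k+1)/t_k: get (k + 5)**2/(k + 6)**2.
Take A(k)=k**2 + 10*k + 25, B(k)=k**2 + 12*k + 36, C(k)=1.
Set up (k**2 + 10*k + 25)·f(k+1) − (k**2 + 10*k + 25)·f(k) − (1) = 0.
Bound: deg f ≤ 0.
f = c0 ⇒ A·f(k+1) − B(k−1)·f(k) − C = -1. The system {-1 = 0} is inconsistent; no antidifference.

not Gosper-summable; s_k does not exist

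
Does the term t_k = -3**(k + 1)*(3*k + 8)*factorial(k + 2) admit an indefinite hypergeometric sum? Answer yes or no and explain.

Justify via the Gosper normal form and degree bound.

Yes. s_k = -3**(k + 1)*factorial(k + 2).

r(k) = 3*(k + 3)*(3*k + 11)/(3*k + 8) after simplifying.
Normal form (A,B,C) = (3*k + 9, 1, k + 8/3).
Set up (3*k + 9)·f(k+1) − (1)·f(k) − (k + 8/3) = 0.
From deg A=1, deg B=0, deg C=1: d=0.
A polynomial solution: f(k) = 1/3.
Get s_k = R·t_k = -3**(k + 1)*factorial(k + 2) with R(k) = B(k−1)f(k)/C(k) = 1/(3*k + 8).
s_(k+1) − s_k = -3**(k + 1)*(3*k + 8)*factorial(k + 2) = t_k.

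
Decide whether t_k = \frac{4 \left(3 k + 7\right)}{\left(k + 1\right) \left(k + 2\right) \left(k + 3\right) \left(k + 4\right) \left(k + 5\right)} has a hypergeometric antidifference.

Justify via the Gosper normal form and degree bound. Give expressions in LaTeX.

Yes. s_k = \frac{k \left(k^{2} + 8 k + 19\right)}{3 \left(k^{3} + 8 k^{2} + 19 k + 12\right)}.

The ratio is (k + 1)*(3*k + 10)/((k + 6)*(3*k + 7)).
Factor: A=k + 1; B=k + 6; C=k + 7/3.
Key eq: (k + 1)·f(k+1) = (k + 5)·f(k) + (k + 7/3).
deg f ≤ 4 (via 1,1,1).
A polynomial solution: f(k) = k*(k + 2)*(k**2 + 8*k + 19)/36.
Certificate R = B(k−1)f/C = k*(k + 2)*(k + 5)*(k**2 + 8*k + 19)/(12*(3*k + 7)) gives s_k = k*(k**2 + 8*k + 19)/(3*(k**3 + 8*k**2 + 19*k + 12)).
Verify: 4*(3*k + 7)/(k**5 + 15*k**4 + 85*k**3 + 225*k**2 + 274*k + 120) matches t_k.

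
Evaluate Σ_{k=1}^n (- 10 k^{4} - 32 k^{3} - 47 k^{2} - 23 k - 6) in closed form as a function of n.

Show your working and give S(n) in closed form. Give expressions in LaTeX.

S(n) = n \left(- 2 n^{4} - 13 n^{3} - 35 n^{2} - 43 n - 25\right)

The ratio is (10*k**4 + 72*k**3 + 203*k**2 + 253*k + 118)/(10*k**4 + 32*k**3 + 47*k**2 + 23*k + 6).
A = 1, B = 1, C = k**4 + 16*k**3/5 + 47*k**2/10 + 23*k/10 + 3/5.
Solve (1)·f(k+1) − (1)·f(k) = k**4 + 16*k**3/5 + 47*k**2/10 + 23*k/10 + 3/5.
Degrees (0,0,4) ⇒ d ≤ 5.
Solve for f: f(k) = k*(2*k**4 + 3*k**3 + 3*k**2 - 4*k + 2)/10 (degree 5 ≤ 5).
R(k) = B(k−1)·f(k)/C(k) = k*(2*k**4 + 3*k**3 + 3*k**2 - 4*k + 2)/(10*k**4 + 32*k**3 + 47*k**2 + 23*k + 6); s_k = R·t_k = k*(-2*k**4 - 3*k**3 - 3*k**2 + 4*k - 2).
Δs = -10*k**4 - 32*k**3 - 47*k**2 - 23*k - 6, as required.
Telescope: S(n) = s_(n+1) − s_(1) = -2*n**5 - 13*n**4 - 35*n**3 - 43*n**2 - 25*n - 6 − (-6) = n*(-2*n**4 - 13*n**3 - 35*n**2 - 43*n - 25).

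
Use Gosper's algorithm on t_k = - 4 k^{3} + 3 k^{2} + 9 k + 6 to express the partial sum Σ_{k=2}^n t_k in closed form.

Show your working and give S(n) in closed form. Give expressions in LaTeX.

S(n) = - n^{4} - n^{3} + 5 n^{2} + 11 n - 14

r(k) = (4*k**3 + 9*k**2 - 3*k - 14)/(4*k**3 - 3*k**2 - 9*k - 6) after simplifying.
Take A(k)=1, B(k)=1, C(k)=k**3 - 3*k**2/4 - 9*k/4 - 3/2.
Set up (1)·f(k+1) − (1)·f(k) − (k**3 - 3*k**2/4 - 9*k/4 - 3/2) = 0.
d = 4 from the (0,0,3) case.
Solve for f: f(k) = k*(k**3 - 3*k**2 - 2*k - 2)/4 (degree 4 ≤ 4).
So s_k = (B(k−1)f/C)·t_k = (k*(k**3 - 3*k**2 - 2*k - 2)/(4*k**3 - 3*k**2 - 9*k - 6))·t_k = k*(-k**3 + 3*k**2 + 2*k + 2).
Check: Δs_k = -4*k**3 + 3*k**2 + 9*k + 6. ✓
Telescope: S(n) = s_(n+1) − s_(2) = -n**4 - n**3 + 5*n**2 + 11*n + 6 − (20) = -n**4 - n**3 + 5*n**2 + 11*n - 14.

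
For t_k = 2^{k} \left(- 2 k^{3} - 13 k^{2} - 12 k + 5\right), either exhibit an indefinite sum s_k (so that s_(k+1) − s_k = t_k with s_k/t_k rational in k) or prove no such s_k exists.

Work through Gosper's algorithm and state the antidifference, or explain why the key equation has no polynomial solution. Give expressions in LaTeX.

s_k = 2^{k} \left(- 2 k^{3} - k^{2} + 4 k + 3\right)

The ratio is 2*(2*k**3 + 19*k**2 + 44*k + 22)/(2*k**3 + 13*k**2 + 12*k - 5).
Factor: A=2; B=1; C=k**3 + 13*k**2/2 + 6*k - 5/2.
Need (2)·f(k+1) − (1)·f(k) = k**3 + 13*k**2/2 + 6*k - 5/2.
deg f ≤ 3 (via 0,0,3).
Coefficient equations give f(k) = (k + 1)**2*(2*k - 3)/2.
So s_k = (B(k−1)f/C)·t_k = ((k + 1)**2*(2*k - 3)/(2*k**3 + 13*k**2 + 12*k - 5))·t_k = 2**k*(-2*k**3 - k**2 + 4*k + 3).
Check: Δs_k = 2**k*(-2*k**3 - 13*k**2 - 12*k + 5). ✓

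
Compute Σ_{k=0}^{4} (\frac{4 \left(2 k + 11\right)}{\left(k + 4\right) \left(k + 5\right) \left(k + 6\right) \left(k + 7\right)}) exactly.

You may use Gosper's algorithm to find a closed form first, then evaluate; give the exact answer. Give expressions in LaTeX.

The ratio is (k + 4)*(2*k + 13)/((k + 8)*(2*k + 11)).
Take A(k)=k + 4, B(k)=k + 8, C(k)=k + 11/2.
Key eq: (k + 4)·f(k+1) = (k + 7)·f(k) + (k + 11/2).
deg f ≤ 3 (via 1,1,1).
Match coefficients ⇒ f(k) = k*(k + 5)*(k + 10)/48.
Then R = B(k−1)f/C = k*(k + 5)*(k + 7)*(k + 10)/(24*(2*k + 11)), so s_k = R(k)·t_k = k*(k + 10)/(6*(k**2 + 10*k + 24)).
Δs = 4*(2*k + 11)/(k**4 + 22*k**3 + 179*k**2 + 638*k + 840), as required.
Evaluate s at k=5 and k=0: 25/198 and 0; difference 25/198.

Σ = 25/198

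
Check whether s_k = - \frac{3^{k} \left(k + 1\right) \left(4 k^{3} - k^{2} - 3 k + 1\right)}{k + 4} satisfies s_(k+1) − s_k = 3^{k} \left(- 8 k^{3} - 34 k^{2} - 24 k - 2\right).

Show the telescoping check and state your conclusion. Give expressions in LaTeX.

Invalid: residual \frac{3^{k + 1} \left(8 k^{4} + 62 k^{3} + 161 k^{2} + 101 k + 7\right)}{k^{2} + 9 k + 20} ≠ 0.

s_(k+1) = 3**(k + 1)*(k + 2)*(3*k - 4*(k + 1)**3 + (k + 1)**2 + 2)/(k + 5)
s_(k+1) − s_k = 3**k*(-8*k**5 - 82*k**4 - 304*k**3 - 415*k**2 - 195*k - 19)/(k**2 + 9*k + 20)
(s_(k+1) − s_k) − t_k = 3**(k + 1)*(8*k**4 + 62*k**3 + 161*k**2 + 101*k + 7)/(k**2 + 9*k + 20)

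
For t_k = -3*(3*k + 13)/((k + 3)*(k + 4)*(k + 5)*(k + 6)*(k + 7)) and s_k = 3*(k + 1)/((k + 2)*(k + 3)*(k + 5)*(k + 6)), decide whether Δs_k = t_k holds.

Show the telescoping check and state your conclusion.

Invalid: residual 6*(2*k + 9)/(k**6 + 27*k**5 + 295*k**4 + 1665*k**3 + 5104*k**2 + 8028*k + 5040) ≠ 0.

s_(k+1) = 3*(k + 2)/((k + 3)*(k + 4)*(k + 6)*(k + 7))
s_(k+1) − s_k = 3*(-3*k**2 - 15*k - 8)/(k**6 + 27*k**5 + 295*k**4 + 1665*k**3 + 5104*k**2 + 8028*k + 5040)
(s_(k+1) − s_k) − t_k = 6*(2*k + 9)/(k**6 + 27*k**5 + 295*k**4 + 1665*k**3 + 5104*k**2 + 8028*k + 5040)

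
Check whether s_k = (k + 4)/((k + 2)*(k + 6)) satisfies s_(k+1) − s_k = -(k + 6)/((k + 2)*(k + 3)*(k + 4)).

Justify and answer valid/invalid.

Invalid: residual 6*(k**2 + 10*k + 26)/(k**5 + 22*k**4 + 185*k**3 + 740*k**2 + 1404*k + 1008) ≠ 0.

s_(k+1) = (k + 5)/((k + 3)*(k + 7))
s_(k+1) − s_k = (-k**2 - 9*k - 24)/(k**4 + 18*k**3 + 113*k**2 + 288*k + 252)
(s_(k+1) − s_k) − t_k = 6*(k**2 + 10*k + 26)/(k**5 + 22*k**4 + 185*k**3 + 740*k**2 + 1404*k + 1008)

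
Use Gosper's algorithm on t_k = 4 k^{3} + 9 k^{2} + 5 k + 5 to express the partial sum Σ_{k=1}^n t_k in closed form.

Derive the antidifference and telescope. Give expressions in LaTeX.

The ratio is (4*k**3 + 21*k**2 + 35*k + 23)/(4*k**3 + 9*k**2 + 5*k + 5).
So A=1 and B=1, with C=k**3 + 9*k**2/4 + 5*k/4 + 5/4.
Need (1)·f(k+1) − (1)·f(k) = k**3 + 9*k**2/4 + 5*k/4 + 5/4.
d = 4 from the (0,0,3) case.
Solve for f: f(k) = k*(k**3 + k**2 - k + 4)/4 (degree 4 ≤ 4).
Then R = B(k−1)f/C = k*(k**3 + k**2 - k + 4)/(4*k**3 + 9*k**2 + 5*k + 5), so s_k = R(k)·t_k = k*(k**3 + k**2 - k + 4).
s_(k+1) − s_k = 4*k**3 + 9*k**2 + 5*k + 5 = t_k.
Evaluate: s_(n+1) = n**4 + 5*n**3 + 8*n**2 + 9*n + 5; subtract s_(1) = 5 ⇒ S(n) = n*(n**3 + 5*n**2 + 8*n + 9).

S(n) = n \left(n^{3} + 5 n^{2} + 8 n + 9\right)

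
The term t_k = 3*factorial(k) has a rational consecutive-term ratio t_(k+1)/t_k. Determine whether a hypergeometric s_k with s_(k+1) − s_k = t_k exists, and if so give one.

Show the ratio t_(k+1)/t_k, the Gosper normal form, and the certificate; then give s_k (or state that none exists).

none (Gosper's algorithm certifies no s_k)

r(k) = k + 1 after simplifying.
Take A(k)=k + 1, B(k)=1, C(k)=1.
Solve (k + 1)·f(k+1) − (1)·f(k) = 1.
d = -1 from the (1,0,0) case.
deg f ≤ -1 is impossible — no certificate.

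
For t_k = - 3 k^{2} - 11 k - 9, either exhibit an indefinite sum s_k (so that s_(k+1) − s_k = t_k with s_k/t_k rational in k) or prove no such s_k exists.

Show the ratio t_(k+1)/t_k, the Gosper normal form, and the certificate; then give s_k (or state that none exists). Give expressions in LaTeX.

Compute t_(k+1)/t_k: get (3*k**2 + 17*k + 23)/(3*k**2 + 11*k + 9).
So A=1 and B=1, with C=k**2 + 11*k/3 + 3.
Key eq: (1)·f(k+1) = (1)·f(k) + (k**2 + 11*k/3 + 3).
deg f ≤ 3 (via 0,0,2).
Solving with deg f ≤ 3: f(k) = k*(k + 2)**2/3.
So s_k = (B(k−1)f/C)·t_k = (k*(k + 2)**2/(3*k**2 + 11*k + 9))·t_k = k*(-k**2 - 4*k - 4).
s_(k+1) − s_k = -3*k**2 - 11*k - 9 = t_k.

s_k = k \left(- k^{2} - 4 k - 4\right)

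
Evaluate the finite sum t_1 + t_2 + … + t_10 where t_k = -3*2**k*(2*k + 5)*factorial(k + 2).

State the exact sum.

Σ = -38258815795164

Compute t_(k+1)/t_k: get 2*(k + 3)*(2*k + 7)/(2*k + 5).
Normal form (A,B,C) = (2*k + 6, 1, k + 5/2).
Set up (2*k + 6)·f(k+1) − (1)·f(k) − (k + 5/2) = 0.
d = 0 from the (1,0,1) case.
Solving with deg f ≤ 0: f(k) = 1/2.
So s_k = (B(k−1)f/C)·t_k = (1/(2*k + 5))·t_k = -3*2**k*factorial(k + 2).
s_(k+1) − s_k = -3*2**k*(2*k + 5)*factorial(k + 2) = t_k.
Telescoping: Σ = s_(11) − s_(1) = -38258815795200 − (-36) = -38258815795164.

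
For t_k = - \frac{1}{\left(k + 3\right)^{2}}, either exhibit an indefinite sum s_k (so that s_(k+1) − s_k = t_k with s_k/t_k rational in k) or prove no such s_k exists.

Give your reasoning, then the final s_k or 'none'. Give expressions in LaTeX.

none (Gosper's algorithm certifies no s_k)

Ratio r(k) = (k + 3)**2/(k + 4)**2.
Take A(k)=k**2 + 6*k + 9, B(k)=k**2 + 8*k + 16, C(k)=1.
Need (k**2 + 6*k + 9)·f(k+1) − (k**2 + 6*k + 9)·f(k) = 1.
Bound: deg f ≤ 0.
Put f(k) = c0: A·f(k+1) − B(k−1)·f(k) − C = -1; need -1 = 0 — inconsistent ⇒ no f, not summable.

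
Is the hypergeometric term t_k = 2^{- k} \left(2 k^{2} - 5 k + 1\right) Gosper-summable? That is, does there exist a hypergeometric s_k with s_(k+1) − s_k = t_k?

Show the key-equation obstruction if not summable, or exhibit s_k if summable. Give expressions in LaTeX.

Compute t_(k+1)/t_k: get (2*k**2 - k - 2)/(2*(2*k**2 - 5*k + 1)).
Factor: A=1/2; B=1; C=k**2 - 5*k/2 + 1/2.
Need (1/2)·f(k+1) − (1)·f(k) = k**2 - 5*k/2 + 1/2.
d = 2 from the (0,0,2) case.
Coefficient equations give f(k) = -2*k**2 + k - 2.
Certificate R = B(k−1)f/C = -2*(2*k**2 - k + 2)/(2*k**2 - 5*k + 1) gives s_k = 2**(1 - k)*(-2*k**2 + k - 2).
Δs = (2*k**2 - 5*k + 1)/2**k, as required.

Yes. s_k = 2^{1 - k} \left(- 2 k^{2} + k - 2\right).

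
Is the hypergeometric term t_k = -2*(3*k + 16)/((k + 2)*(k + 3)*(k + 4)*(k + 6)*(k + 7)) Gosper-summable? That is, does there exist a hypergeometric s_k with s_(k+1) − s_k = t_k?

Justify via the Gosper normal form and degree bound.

Yes. s_k = k*(-k**2 - 11*k - 36)/(18*(k**3 + 11*k**2 + 36*k + 36)).

The ratio is (k + 2)*(k + 6)*(3*k + 19)/((k + 5)*(k + 8)*(3*k + 16)).
Factor: A=k + 2; B=k + 8; C=k**2 + 31*k/3 + 80/3.
Set up (k + 2)·f(k+1) − (k + 7)·f(k) − (k**2 + 31*k/3 + 80/3) = 0.
From deg A=1, deg B=1, deg C=2: d=5.
Coefficient equations give f(k) = k*(k + 4)*(k + 5)*(k**2 + 11*k + 36)/108.
Get s_k = R·t_k = k*(-k**2 - 11*k - 36)/(18*(k**3 + 11*k**2 + 36*k + 36)) with R(k) = B(k−1)f(k)/C(k) = k*(k + 4)*(k + 7)*(k**2 + 11*k + 36)/(36*(3*k + 16)).
Check: Δs_k = 2*(-3*k - 16)/(k**5 + 22*k**4 + 185*k**3 + 740*k**2 + 1404*k + 1008). ✓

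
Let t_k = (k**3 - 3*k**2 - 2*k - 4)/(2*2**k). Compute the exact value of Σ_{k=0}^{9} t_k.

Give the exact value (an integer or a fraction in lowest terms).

Σ = -191/64

t_(k+1)/t_k = (k**3 - 5*k - 8)/(2*(k**3 - 3*k**2 - 2*k - 4)).
Take A(k)=1/2, B(k)=1, C(k)=k**3 - 3*k**2 - 2*k - 4.
Key eq: (1/2)·f(k+1) = (1)·f(k) + (k**3 - 3*k**2 - 2*k - 4).
d = 3 from the (0,0,3) case.
Solving with deg f ≤ 3: f(k) = -2*(k - 1)*(k**2 + k + 2).
So s_k = (B(k−1)f/C)·t_k = (-2*(k - 1)*(k**2 + k + 2)/(k**3 - 3*k**2 - 2*k - 4))·t_k = (-k**3 - k + 2)/2**k.
s_(k+1) − s_k = (2*k**3 + k - (k + 1)**3 - 3)/(2*2**k) = t_k.
Telescoping: Σ = s_(10) − s_(0) = -63/64 − (2) = -191/64.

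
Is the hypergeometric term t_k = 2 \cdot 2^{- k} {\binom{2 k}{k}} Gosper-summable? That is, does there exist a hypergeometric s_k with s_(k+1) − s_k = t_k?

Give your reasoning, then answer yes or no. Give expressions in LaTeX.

r(k) = (2*k + 1)/(k + 1) after simplifying.
Factor: A=2*k + 1; B=k + 1; C=1.
Key eq: (2*k + 1)·f(k+1) = (k)·f(k) + (1).
deg f ≤ -1 (via 1,1,0).
d = -1 < 0 ⇒ no nonzero polynomial f; not summable.

No — key equation has no polynomial f.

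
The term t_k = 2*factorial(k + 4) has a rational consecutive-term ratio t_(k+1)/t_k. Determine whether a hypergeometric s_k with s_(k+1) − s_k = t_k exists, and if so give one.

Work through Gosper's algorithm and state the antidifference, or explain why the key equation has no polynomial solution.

none — t_k is not Gosper-summable

The ratio is k + 5.
Take A(k)=k + 5, B(k)=1, C(k)=1.
f must satisfy (k + 5)·f(k+1) − (1)·f(k) = 1.
Degrees (1,0,0) ⇒ d ≤ -1.
Negative degree bound (-1): no f exists, t_k not Gosper-summable.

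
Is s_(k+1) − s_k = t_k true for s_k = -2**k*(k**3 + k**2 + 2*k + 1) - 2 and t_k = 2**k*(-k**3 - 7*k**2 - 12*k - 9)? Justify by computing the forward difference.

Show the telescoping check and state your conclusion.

valid (s_(k+1) − s_k reduces to t_k)

s_(k+1) = 2*2**k*(-2*k - (k + 1)**3 - (k + 1)**2 - 3) - 2
s_(k+1) − s_k = 2**k*(-k**3 - 7*k**2 - 12*k - 9)
(s_(k+1) − s_k) − t_k = 0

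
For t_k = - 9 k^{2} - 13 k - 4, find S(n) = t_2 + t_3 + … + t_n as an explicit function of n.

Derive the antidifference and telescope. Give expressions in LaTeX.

The ratio is (9*k**2 + 31*k + 26)/(9*k**2 + 13*k + 4).
Take A(k)=1, B(k)=1, C(k)=k**2 + 13*k/9 + 4/9.
Set up (1)·f(k+1) − (1)·f(k) − (k**2 + 13*k/9 + 4/9) = 0.
deg f ≤ 3 (via 0,0,2).
Solving with deg f ≤ 3: f(k) = k*(k + 1)*(3*k - 1)/9.
R(k) = B(k−1)·f(k)/C(k) = k*(3*k - 1)/(9*k + 4); s_k = R·t_k = k*(-3*k**2 - 2*k + 1).
Check: Δs_k = -9*k**2 - 13*k - 4. ✓
Evaluate: s_(n+1) = -3*n**3 - 11*n**2 - 12*n - 4; subtract s_(2) = -30 ⇒ S(n) = -3*n**3 - 11*n**2 - 12*n + 26.

S(n) = - 3 n^{3} - 11 n^{2} - 12 n + 26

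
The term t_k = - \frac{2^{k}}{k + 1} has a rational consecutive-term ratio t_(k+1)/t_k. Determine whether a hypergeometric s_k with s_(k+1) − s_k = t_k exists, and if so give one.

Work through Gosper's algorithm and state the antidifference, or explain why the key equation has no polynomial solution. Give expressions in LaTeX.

no hypergeometric antidifference exists

Step 1: r(k) = 2*(k + 1)/(k + 2).
Normal form (A,B,C) = (2*k + 2, k + 2, 1).
Key eq: (2*k + 2)·f(k+1) = (k + 1)·f(k) + (1).
Bound: deg f ≤ -1.
d = -1 < 0 ⇒ no nonzero polynomial f; not summable.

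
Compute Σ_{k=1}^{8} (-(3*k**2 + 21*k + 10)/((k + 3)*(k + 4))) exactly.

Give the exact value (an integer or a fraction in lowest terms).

Σ = -59/3

The ratio is (k + 3)*(21*k + 3*(k + 1)**2 + 31)/((k + 5)*(3*k**2 + 21*k + 10)).
Factor: A=k + 3; B=k + 5; C=k**2 + 7*k + 10/3.
Solve (k + 3)·f(k+1) − (k + 4)·f(k) = k**2 + 7*k + 10/3.
Bound: deg f ≤ 2.
Coefficient equations give f(k) = k*(9*k + 1)/9.
Then R = B(k−1)f/C = k*(k + 4)*(9*k + 1)/(3*(3*k**2 + 21*k + 10)), so s_k = R(k)·t_k = k*(-9*k - 1)/(3*(k + 3)).
Check: Δs_k = (-3*k**2 - 21*k - 10)/(k**2 + 7*k + 12). ✓
Telescoping: Σ = s_(9) − s_(1) = -41/2 − (-5/6) = -59/3.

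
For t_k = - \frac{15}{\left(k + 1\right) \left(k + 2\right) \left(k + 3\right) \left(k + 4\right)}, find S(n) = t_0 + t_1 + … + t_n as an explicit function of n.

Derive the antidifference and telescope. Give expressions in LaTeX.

S(n) = \frac{5 \left(- n^{3} - 9 n^{2} - 26 n - 18\right)}{6 \left(n^{3} + 9 n^{2} + 26 n + 24\right)}

Ratio r(k) = (k + 1)/(k + 5).
So A=k + 1 and B=k + 5, with C=1.
Solve (k + 1)·f(k+1) − (k + 4)·f(k) = 1.
Bound: deg f ≤ 3.
A polynomial solution: f(k) = k*(k**2 + 6*k + 11)/18.
So s_k = (B(k−1)f/C)·t_k = (k*(k + 4)*(k**2 + 6*k + 11)/18)·t_k = 5*k*(-k**2 - 6*k - 11)/(6*(k + 1)*(k + 2)*(k + 3)).
Check: Δs_k = -15/(k**4 + 10*k**3 + 35*k**2 + 50*k + 24). ✓
s_(n+1) = 5*(-n**3 - 9*n**2 - 26*n - 18)/(6*(n**3 + 9*n**2 + 26*n + 24)) and s_(0) = 0, so S(n) = 5*(-n**3 - 9*n**2 - 26*n - 18)/(6*(n**3 + 9*n**2 + 26*n + 24)).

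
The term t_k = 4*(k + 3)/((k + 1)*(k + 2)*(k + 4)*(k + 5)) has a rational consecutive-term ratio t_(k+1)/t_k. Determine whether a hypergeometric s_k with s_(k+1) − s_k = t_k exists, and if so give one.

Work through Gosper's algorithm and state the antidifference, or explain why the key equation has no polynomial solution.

s_k = k*(k + 5)/(2*(k**2 + 5*k + 4))

Step 1: r(k) = (k + 1)*(k + 4)**2/((k + 3)**2*(k + 6)).
Normal form (A,B,C) = (k + 1, k + 6, k**2 + 6*k + 9).
f must satisfy (k + 1)·f(k+1) − (k + 5)·f(k) = k**2 + 6*k + 9.
d = 4 from the (1,1,2) case.
Match coefficients ⇒ f(k) = k*(k + 2)*(k + 3)*(k + 5)/8.
R(k) = B(k−1)·f(k)/C(k) = k*(k + 2)*(k + 5)**2/(8*(k + 3)); s_k = R·t_k = k*(k + 5)/(2*(k**2 + 5*k + 4)).
s_(k+1) − s_k = 4*(k + 3)/(k**4 + 12*k**3 + 49*k**2 + 78*k + 40) = t_k.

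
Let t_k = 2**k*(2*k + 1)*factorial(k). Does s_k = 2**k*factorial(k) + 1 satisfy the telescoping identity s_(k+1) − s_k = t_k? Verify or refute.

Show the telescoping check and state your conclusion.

valid (s_(k+1) − s_k reduces to t_k)

s_(k+1) = 2**(k + 1)*factorial(k + 1) + 1
s_(k+1) − s_k = 2**k*(2*k + 1)*factorial(k)
(s_(k+1) − s_k) − t_k = 0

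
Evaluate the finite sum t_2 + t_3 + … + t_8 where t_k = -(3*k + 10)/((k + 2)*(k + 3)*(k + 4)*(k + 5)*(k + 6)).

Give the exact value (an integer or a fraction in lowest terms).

t_(k+1)/t_k = (k + 2)*(3*k + 13)/((k + 7)*(3*k + 10)).
Factor: A=k + 2; B=k + 7; C=k + 10/3.
Set up (k + 2)·f(k+1) − (k + 6)·f(k) − (k + 10/3) = 0.
Bound: deg f ≤ 4.
A polynomial solution: f(k) = k*(k + 3)*(k**2 + 11*k + 38)/120.
Certificate R = B(k−1)f/C = k*(k + 3)*(k + 6)*(k**2 + 11*k + 38)/(40*(3*k + 10)) gives s_k = k*(-k**2 - 11*k - 38)/(40*(k**3 + 11*k**2 + 38*k + 40)).
Check: Δs_k = (-3*k - 10)/(k**5 + 20*k**4 + 155*k**3 + 580*k**2 + 1044*k + 720). ✓
Σ_(k=2)^(8) t_k = s_(9) − s_(2) = -981/40040 − (-2/105) = -131/24024.

Σ = -131/24024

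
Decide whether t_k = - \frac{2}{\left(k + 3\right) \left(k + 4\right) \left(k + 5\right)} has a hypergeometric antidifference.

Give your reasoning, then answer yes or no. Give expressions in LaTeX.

Yes. s_k = \frac{k \left(- k - 7\right)}{12 \left(k + 3\right) \left(k + 4\right)}.

Compute t_(k+1)/t_k: get (k + 3)/(k + 6).
Gosper form: A/B · C(k+1)/C(k) with A=k + 3, B=k + 6, C=1.
Set up (k + 3)·f(k+1) − (k + 5)·f(k) − (1) = 0.
From deg A=1, deg B=1, deg C=0: d=2.
Solving with deg f ≤ 2: f(k) = k*(k + 7)/24.
Certificate R = B(k−1)f/C = k*(k + 5)*(k + 7)/24 gives s_k = k*(-k - 7)/(12*(k + 3)*(k + 4)).
Verify: -2/(k**3 + 12*k**2 + 47*k + 60) matches t_k.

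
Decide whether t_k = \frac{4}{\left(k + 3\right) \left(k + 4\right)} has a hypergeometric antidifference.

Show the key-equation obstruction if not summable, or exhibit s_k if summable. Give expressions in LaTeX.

Yes. s_k = \frac{4 k}{3 \left(k + 3\right)}.

Compute t_(k+1)/t_k: get (k + 3)/(k + 5).
Take A(k)=k + 3, B(k)=k + 5, C(k)=1.
Set up (k + 3)·f(k+1) − (k + 4)·f(k) − (1) = 0.
d = 1 from the (1,1,0) case.
Match coefficients ⇒ f(k) = k/3.
R(k) = B(k−1)·f(k)/C(k) = k*(k + 4)/3; s_k = R·t_k = 4*k/(3*(k + 3)).
s_(k+1) − s_k = 4/(k**2 + 7*k + 12) = t_k.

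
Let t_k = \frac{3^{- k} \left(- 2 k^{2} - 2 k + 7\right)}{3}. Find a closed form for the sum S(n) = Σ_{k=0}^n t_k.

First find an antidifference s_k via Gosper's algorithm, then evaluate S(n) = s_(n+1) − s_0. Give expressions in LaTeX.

S(n) = \frac{3^{- n} \left(6 \cdot 3^{n} + n^{2} + 4 n + 1\right)}{3}

r(k) = (2*k**2 + 6*k - 3)/(3*(2*k**2 + 2*k - 7)) after simplifying.
Normal form (A,B,C) = (1/3, 1, k**2 + k - 7/2).
f must satisfy (1/3)·f(k+1) − (1)·f(k) = k**2 + k - 7/2.
Degrees (0,0,2) ⇒ d ≤ 2.
Solve for f: f(k) = -3*(k**2 + 2*k - 2)/2 (degree 2 ≤ 2).
Then R = B(k−1)f/C = -3*(k**2 + 2*k - 2)/(2*k**2 + 2*k - 7), so s_k = R(k)·t_k = (k**2 + 2*k - 2)/3**k.
Verify: (-2*k**2 - 2*k + 7)/(3*3**k) matches t_k.
Telescope: S(n) = s_(n+1) − s_(0) = 3**(-n - 1)*(n**2 + 4*n + 1) − (-2) = (6*3**n + n**2 + 4*n + 1)/(3*3**n).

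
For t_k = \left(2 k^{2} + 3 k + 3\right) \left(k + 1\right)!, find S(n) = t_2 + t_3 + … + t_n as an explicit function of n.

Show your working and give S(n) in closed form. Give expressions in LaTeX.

S(n) = 2 n \left(n + 2\right)! + \left(n + 2\right)! - 18

The ratio is (k + 2)*(3*k + 2*(k + 1)**2 + 6)/(2*k**2 + 3*k + 3).
A = k + 2, B = 1, C = k**2 + 3*k/2 + 3/2.
Key eq: (k + 2)·f(k+1) = (1)·f(k) + (k**2 + 3*k/2 + 3/2).
deg f ≤ 1 (via 1,0,2).
A polynomial solution: f(k) = (2*k - 1)/2.
Certificate R = B(k−1)f/C = (2*k - 1)/(2*k**2 + 3*k + 3) gives s_k = (2*k - 1)*factorial(k + 1).
Check: Δs_k = (2*k**2 + 3*k + 3)*factorial(k + 1). ✓
Evaluate: s_(n+1) = (2*n + 1)*factorial(n + 2); subtract s_(2) = 18 ⇒ S(n) = 2*n*factorial(n + 2) + factorial(n + 2) - 18.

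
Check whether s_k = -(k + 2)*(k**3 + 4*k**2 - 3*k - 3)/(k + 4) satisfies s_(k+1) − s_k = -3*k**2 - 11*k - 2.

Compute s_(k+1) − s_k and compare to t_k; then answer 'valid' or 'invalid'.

s_(k+1) = (-k**4 - 10*k**3 - 29*k**2 - 23*k + 3)/(k + 5)
s_(k+1) − s_k = (-3*k**4 - 34*k**3 - 123*k**2 - 140*k - 18)/(k**2 + 9*k + 20)
(s_(k+1) − s_k) − t_k = 2*(2*k**3 + 19*k**2 + 49*k + 11)/(k**2 + 9*k + 20)

Invalid: residual 2*(2*k**3 + 19*k**2 + 49*k + 11)/(k**2 + 9*k + 20) ≠ 0.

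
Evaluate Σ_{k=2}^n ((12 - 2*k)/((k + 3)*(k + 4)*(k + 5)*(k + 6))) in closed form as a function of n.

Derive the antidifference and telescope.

Compute t_(k+1)/t_k: get (k - 5)*(k + 3)/((k - 6)*(k + 7)).
Factor: A=k + 3; B=k + 7; C=k - 6.
Key eq: (k + 3)·f(k+1) = (k + 6)·f(k) + (k - 6).
Bound: deg f ≤ 3.
Solving with deg f ≤ 3: f(k) = -k*(k**2 + 12*k + 67)/40.
Then R = B(k−1)f/C = -k*(k + 6)*(k**2 + 12*k + 67)/(40*(k - 6)), so s_k = R(k)·t_k = k*(k**2 + 12*k + 67)/(20*(k + 3)*(k + 4)*(k + 5)).
s_(k+1) − s_k = 2*(6 - k)/(k**4 + 18*k**3 + 119*k**2 + 342*k + 360) = t_k.
Evaluate: s_(n+1) = (n**3 + 15*n**2 + 94*n + 80)/(20*(n**3 + 15*n**2 + 74*n + 120)); subtract s_(2) = 19/420 ⇒ S(n) = (n**3 + 15*n**2 + 284*n - 300)/(210*(n**3 + 15*n**2 + 74*n + 120)).

S(n) = (n**3 + 15*n**2 + 284*n - 300)/(210*(n**3 + 15*n**2 + 74*n + 120))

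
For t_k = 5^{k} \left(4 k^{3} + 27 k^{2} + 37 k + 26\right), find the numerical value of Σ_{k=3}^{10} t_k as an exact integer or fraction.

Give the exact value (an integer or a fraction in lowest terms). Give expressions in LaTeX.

Σ = 81835931000

Ratio r(k) = 5*(4*k**3 + 39*k**2 + 103*k + 94)/(4*k**3 + 27*k**2 + 37*k + 26).
So A=5 and B=1, with C=k**3 + 27*k**2/4 + 37*k/4 + 13/2.
Solve (5)·f(k+1) − (1)·f(k) = k**3 + 27*k**2/4 + 37*k/4 + 13/2.
Degrees (0,0,3) ⇒ d ≤ 3.
Coefficient equations give f(k) = (k**3 + 3*k**2 - 2*k + 4)/4.
So s_k = (B(k−1)f/C)·t_k = ((k**3 + 3*k**2 - 2*k + 4)/(4*k**3 + 27*k**2 + 37*k + 26))·t_k = 5**k*(k**3 + 3*k**2 - 2*k + 4).
Verify: 5**k*(4*k**3 + 27*k**2 + 37*k + 26) matches t_k.
Σ_(k=3)^(10) t_k = s_(11) − s_(3) = 81835937500 − (6500) = 81835931000.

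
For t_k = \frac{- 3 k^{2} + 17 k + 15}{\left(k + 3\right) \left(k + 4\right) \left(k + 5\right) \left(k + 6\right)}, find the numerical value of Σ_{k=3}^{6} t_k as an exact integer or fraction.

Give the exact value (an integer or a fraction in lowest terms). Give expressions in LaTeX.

t_(k+1)/t_k = (k + 3)*(17*k - 3*(k + 1)**2 + 32)/((k + 7)*(-3*k**2 + 17*k + 15)).
Factor: A=k + 3; B=k + 7; C=k**2 - 17*k/3 - 5.
Set up (k + 3)·f(k+1) − (k + 6)·f(k) − (k**2 - 17*k/3 - 5) = 0.
Degrees (1,1,2) ⇒ d ≤ 3.
A polynomial solution: f(k) = -k*(3*k + 2)/3.
Then R = B(k−1)f/C = -k*(k + 6)*(3*k + 2)/(3*k**2 - 17*k - 15), so s_k = R(k)·t_k = k*(3*k + 2)/((k + 3)*(k + 4)*(k + 5)).
Verify: (-3*k**2 + 17*k + 15)/(k**4 + 18*k**3 + 119*k**2 + 342*k + 360) matches t_k.
Evaluate s at k=7 and k=3: 161/1320 and 11/112; difference 439/18480.

Σ = 439/18480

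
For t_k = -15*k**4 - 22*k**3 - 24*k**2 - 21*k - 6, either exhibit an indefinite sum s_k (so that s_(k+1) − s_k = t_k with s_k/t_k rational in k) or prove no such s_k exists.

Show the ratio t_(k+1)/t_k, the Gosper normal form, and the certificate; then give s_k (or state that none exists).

t_(k+1)/t_k = (15*k**4 + 82*k**3 + 180*k**2 + 195*k + 88)/(15*k**4 + 22*k**3 + 24*k**2 + 21*k + 6).
Factor: A=1; B=1; C=k**4 + 22*k**3/15 + 8*k**2/5 + 7*k/5 + 2/5.
Key eq: (1)·f(k+1) = (1)·f(k) + (k**4 + 22*k**3/15 + 8*k**2/5 + 7*k/5 + 2/5).
Degrees (0,0,4) ⇒ d ≤ 5.
A polynomial solution: f(k) = k*(3*k**4 - 2*k**3 + 2*k**2 + 4*k - 1)/15.
Certificate R = B(k−1)f/C = k*(3*k**4 - 2*k**3 + 2*k**2 + 4*k - 1)/(15*k**4 + 22*k**3 + 24*k**2 + 21*k + 6) gives s_k = k*(-3*k**4 + 2*k**3 - 2*k**2 - 4*k + 1).
Check: Δs_k = -15*k**4 - 22*k**3 - 24*k**2 - 21*k - 6. ✓

s_k = k*(-3*k**4 + 2*k**3 - 2*k**2 - 4*k + 1)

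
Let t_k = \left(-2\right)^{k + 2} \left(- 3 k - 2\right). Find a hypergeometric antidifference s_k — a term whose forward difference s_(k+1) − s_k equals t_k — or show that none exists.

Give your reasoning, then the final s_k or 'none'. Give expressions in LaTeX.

The ratio is 2*(-3*k - 5)/(3*k + 2).
A = -2, B = 1, C = k + 2/3.
Solve (-2)·f(k+1) − (1)·f(k) = k + 2/3.
Bound: deg f ≤ 1.
A polynomial solution: f(k) = -k/3.
Get s_k = R·t_k = (-2)**(k + 2)*k with R(k) = B(k−1)f(k)/C(k) = -k/(3*k + 2).
Δs = (-2)**(k + 2)*(-3*k - 2), as required.

s_k = \left(-2\right)^{k + 2} k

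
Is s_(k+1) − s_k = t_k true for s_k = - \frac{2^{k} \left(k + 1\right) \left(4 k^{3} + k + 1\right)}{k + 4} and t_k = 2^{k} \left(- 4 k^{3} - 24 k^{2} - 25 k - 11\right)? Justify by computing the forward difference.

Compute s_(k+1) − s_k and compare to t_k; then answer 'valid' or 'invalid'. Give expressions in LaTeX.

s_(k+1) = -2**(k + 1)*(k + 2)*(k + 4*(k + 1)**3 + 2)/(k + 5)
s_(k+1) − s_k = 2**k*(-4*k**5 - 48*k**4 - 213*k**3 - 353*k**2 - 269*k - 91)/(k**2 + 9*k + 20)
(s_(k+1) − s_k) − t_k = 2**k*(12*k**4 + 108*k**3 + 363*k**2 + 330*k + 129)/(k**2 + 9*k + 20)

Invalid: residual \frac{2^{k} \left(12 k^{4} + 108 k^{3} + 363 k^{2} + 330 k + 129\right)}{k^{2} + 9 k + 20} ≠ 0.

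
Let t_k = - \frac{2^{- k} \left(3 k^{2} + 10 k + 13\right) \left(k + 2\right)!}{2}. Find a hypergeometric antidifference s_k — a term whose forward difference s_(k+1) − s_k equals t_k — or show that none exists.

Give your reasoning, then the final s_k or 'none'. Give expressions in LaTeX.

s_k = - 2^{- k} \left(3 k + 4\right) \left(k + 2\right)!

The ratio is (k + 3)*(10*k + 3*(k + 1)**2 + 23)/(2*(3*k**2 + 10*k + 13)).
Gosper form: A/B · C(k+1)/C(k) with A=k/2 + 3/2, B=1, C=k**2 + 10*k/3 + 13/3.
f must satisfy (k/2 + 3/2)·f(k+1) − (1)·f(k) = k**2 + 10*k/3 + 13/3.
From deg A=1, deg B=0, deg C=2: d=1.
Solving with deg f ≤ 1: f(k) = 2*(3*k + 4)/3.
Get s_k = R·t_k = -(3*k + 4)*factorial(k + 2)/2**k with R(k) = B(k−1)f(k)/C(k) = 2*(3*k + 4)/(3*k**2 + 10*k + 13).
Verify: -(3*k**2 + 10*k + 13)*factorial(k + 2)/(2*2**k) matches t_k.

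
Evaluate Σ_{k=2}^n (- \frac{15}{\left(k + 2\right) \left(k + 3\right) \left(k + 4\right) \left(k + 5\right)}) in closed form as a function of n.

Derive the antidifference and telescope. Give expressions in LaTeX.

S(n) = \frac{- n^{3} - 12 n^{2} - 47 n + 60}{24 \left(n^{3} + 12 n^{2} + 47 n + 60\right)}

t_(k+1)/t_k = (k + 2)/(k + 6).
Take A(k)=k + 2, B(k)=k + 6, C(k)=1.
Need (k + 2)·f(k+1) − (k + 5)·f(k) = 1.
Bound: deg f ≤ 3.
A polynomial solution: f(k) = k*(k**2 + 9*k + 26)/72.
Certificate R = B(k−1)f/C = k*(k + 5)*(k**2 + 9*k + 26)/72 gives s_k = 5*k*(-k**2 - 9*k - 26)/(24*(k + 2)*(k + 3)*(k + 4)).
Check: Δs_k = -15/(k**4 + 14*k**3 + 71*k**2 + 154*k + 120). ✓
Evaluate: s_(n+1) = 5*(-n**3 - 12*n**2 - 47*n - 36)/(24*(n**3 + 12*n**2 + 47*n + 60)); subtract s_(2) = -1/6 ⇒ S(n) = (-n**3 - 12*n**2 - 47*n + 60)/(24*(n**3 + 12*n**2 + 47*n + 60)).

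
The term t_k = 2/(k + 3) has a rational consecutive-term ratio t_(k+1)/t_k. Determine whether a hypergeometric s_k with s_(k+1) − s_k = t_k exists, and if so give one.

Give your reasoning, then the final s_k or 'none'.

none — t_k is not Gosper-summable

Step 1: r(k) = (k + 3)/(k + 4).
So A=k + 3 and B=k + 4, with C=1.
Key eq: (k + 3)·f(k+1) = (k + 3)·f(k) + (1).
Degrees (1,1,0) ⇒ d ≤ 0.
Generic f = c0 gives residual -1; -1 = 0 cannot hold, so t_k is not Gosper-summable.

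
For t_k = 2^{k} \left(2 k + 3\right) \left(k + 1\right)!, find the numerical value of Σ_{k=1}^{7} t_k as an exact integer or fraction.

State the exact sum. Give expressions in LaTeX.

Σ = 92897276

Step 1: r(k) = 2*(k + 2)*(2*k + 5)/(2*k + 3).
Take A(k)=2*k + 4, B(k)=1, C(k)=k + 3/2.
Need (2*k + 4)·f(k+1) − (1)·f(k) = k + 3/2.
Degrees (1,0,1) ⇒ d ≤ 0.
Match coefficients ⇒ f(k) = 1/2.
So s_k = (B(k−1)f/C)·t_k = (1/(2*k + 3))·t_k = 2**k*factorial(k + 1).
Δs = 2**k*(2*k + 3)*factorial(k + 1), as required.
Sum = s_(8) − s_(1); s_(8) = 92897280, s_(1) = 4 ⇒ 92897276.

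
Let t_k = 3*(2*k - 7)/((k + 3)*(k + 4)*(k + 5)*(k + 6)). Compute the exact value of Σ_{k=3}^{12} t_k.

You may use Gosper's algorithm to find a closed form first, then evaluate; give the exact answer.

Σ = 265/34272

The ratio is (k + 3)*(2*k - 5)/((k + 7)*(2*k - 7)).
Gosper form: A/B · C(k+1)/C(k) with A=k + 3, B=k + 7, C=k - 7/2.
Set up (k + 3)·f(k+1) − (k + 6)·f(k) − (k - 7/2) = 0.
From deg A=1, deg B=1, deg C=1: d=3.
A polynomial solution: f(k) = -k*(k**2 + 12*k + 92)/90.
R(k) = B(k−1)·f(k)/C(k) = -k*(k + 6)*(k**2 + 12*k + 92)/(45*(2*k - 7)); s_k = R·t_k = k*(-k**2 - 12*k - 92)/(15*(k + 3)*(k + 4)*(k + 5)).
Verify: 3*(2*k - 7)/(k**4 + 18*k**3 + 119*k**2 + 342*k + 360) matches t_k.
Σ_(k=3)^(12) t_k = s_(13) − s_(3) = -1807/24480 − (-137/1680) = 265/34272.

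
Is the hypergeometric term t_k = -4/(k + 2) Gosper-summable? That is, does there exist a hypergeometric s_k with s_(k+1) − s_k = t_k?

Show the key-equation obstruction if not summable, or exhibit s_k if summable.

No. Not Gosper-summable.

Ratio r(k) = (k + 2)/(k + 3).
Take A(k)=k + 2, B(k)=k + 3, C(k)=1.
f must satisfy (k + 2)·f(k+1) − (k + 2)·f(k) = 1.
d = 0 from the (1,1,0) case.
Write f(k) = c0. Then LHS − RHS = -1, requiring -1 = 0: contradictory. No certificate.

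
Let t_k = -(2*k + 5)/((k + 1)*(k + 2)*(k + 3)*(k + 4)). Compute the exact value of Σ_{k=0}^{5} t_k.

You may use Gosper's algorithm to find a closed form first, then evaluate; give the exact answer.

Σ = -20/63

The ratio is (k + 1)*(2*k + 7)/((k + 5)*(2*k + 5)).
A = k + 1, B = k + 5, C = k + 5/2.
Set up (k + 1)·f(k+1) − (k + 4)·f(k) − (k + 5/2) = 0.
From deg A=1, deg B=1, deg C=1: d=3.
Solve for f: f(k) = k*(k + 2)*(k + 4)/6 (degree 3 ≤ 3).
Get s_k = R·t_k = k*(-k - 4)/(3*(k**2 + 4*k + 3)) with R(k) = B(k−1)f(k)/C(k) = k*(k + 2)*(k + 4)**2/(3*(2*k + 5)).
Verify: (-2*k - 5)/(k**4 + 10*k**3 + 35*k**2 + 50*k + 24) matches t_k.
Evaluate s at k=6 and k=0: -20/63 and 0; difference -20/63.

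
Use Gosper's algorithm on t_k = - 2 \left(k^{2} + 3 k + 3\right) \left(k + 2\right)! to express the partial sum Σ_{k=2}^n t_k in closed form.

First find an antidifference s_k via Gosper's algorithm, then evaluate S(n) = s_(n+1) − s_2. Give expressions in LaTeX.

t_(k+1)/t_k = (k + 3)*(3*k + (k + 1)**2 + 6)/(k**2 + 3*k + 3).
Gosper form: A/B · C(k+1)/C(k) with A=k + 3, B=1, C=k**2 + 3*k + 3.
Solve (k + 3)·f(k+1) − (1)·f(k) = k**2 + 3*k + 3.
Degrees (1,0,2) ⇒ d ≤ 1.
Solving with deg f ≤ 1: f(k) = k.
R(k) = B(k−1)·f(k)/C(k) = k/(k**2 + 3*k + 3); s_k = R·t_k = -2*k*factorial(k + 2).
Δs = -2*(k**2 + 3*k + 3)*factorial(k + 2), as required.
Evaluate: s_(n+1) = -2*(n + 1)*factorial(n + 3); subtract s_(2) = -96 ⇒ S(n) = -2*n*factorial(n + 3) - 2*factorial(n + 3) + 96.

S(n) = - 2 n \left(n + 3\right)! - 2 \left(n + 3\right)! + 96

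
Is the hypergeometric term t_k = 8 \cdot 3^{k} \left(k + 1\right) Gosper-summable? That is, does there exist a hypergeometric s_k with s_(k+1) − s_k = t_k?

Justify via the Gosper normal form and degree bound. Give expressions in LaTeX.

r(k) = 3*(k + 2)/(k + 1) after simplifying.
So A=3 and B=1, with C=k + 1.
Key eq: (3)·f(k+1) = (1)·f(k) + (k + 1).
deg f ≤ 1 (via 0,0,1).
Coefficient equations give f(k) = (2*k - 1)/4.
Certificate R = B(k−1)f/C = (2*k - 1)/(4*(k + 1)) gives s_k = 3**k*(4*k - 2).
Check: Δs_k = 8*3**k*(k + 1). ✓

Yes. s_k = 3^{k} \left(4 k - 2\right).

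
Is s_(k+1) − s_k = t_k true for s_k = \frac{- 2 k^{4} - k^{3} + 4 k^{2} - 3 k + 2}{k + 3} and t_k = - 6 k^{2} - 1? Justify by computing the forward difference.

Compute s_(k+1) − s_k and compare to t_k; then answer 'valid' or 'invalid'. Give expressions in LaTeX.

s_(k+1) = k*(-2*k**3 - 9*k**2 - 11*k - 6)/(k + 4)
s_(k+1) − s_k = 2*(-3*k**4 - 19*k**3 - 26*k**2 - 4*k - 4)/(k**2 + 7*k + 12)
(s_(k+1) − s_k) − t_k = (4*k**3 + 21*k**2 - k + 4)/(k**2 + 7*k + 12)

Invalid: residual \frac{4 k^{3} + 21 k^{2} - k + 4}{k^{2} + 7 k + 12} ≠ 0.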